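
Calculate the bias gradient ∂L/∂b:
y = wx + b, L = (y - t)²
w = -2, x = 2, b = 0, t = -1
∂L/∂b = -6

y = wx + b = (-2)(2) + 0 = -4
∂L/∂y = 2(y - t) = 2(-4 - -1) = -6
∂y/∂b = 1
∂L/∂b = ∂L/∂y · ∂y/∂b = -6 × 1 = -6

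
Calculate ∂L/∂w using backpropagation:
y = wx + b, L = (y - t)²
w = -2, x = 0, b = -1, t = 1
∂L/∂w = 0

y = wx + b = (-2)(0) + -1 = -1
∂L/∂y = 2(y - t) = 2(-1 - 1) = -4
∂y/∂w = x = 0
∂L/∂w = ∂L/∂y · ∂y/∂w = -4 × 0 = 0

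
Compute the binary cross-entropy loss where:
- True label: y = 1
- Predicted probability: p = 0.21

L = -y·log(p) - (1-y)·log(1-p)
L = 1.561

L = -1·log(0.21) - 0·log(0.79) = -log(0.21) = 1.561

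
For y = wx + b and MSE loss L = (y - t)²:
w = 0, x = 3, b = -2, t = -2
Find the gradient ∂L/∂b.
∂L/∂b = 0

y = wx + b = (0)(3) + -2 = -2
∂L/∂y = 2(y - t) = 2(-2 - -2) = 0
∂y/∂b = 1
∂L/∂b = ∂L/∂y · ∂y/∂b = 0 × 1 = 0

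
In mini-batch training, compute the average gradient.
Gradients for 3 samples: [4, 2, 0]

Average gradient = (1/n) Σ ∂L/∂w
Average gradient = 2

Average = (1/3)(4 + 2 + 0) = 6/3 = 2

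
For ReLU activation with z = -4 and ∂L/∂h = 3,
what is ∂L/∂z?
∂L/∂z = 0

h = ReLU(-4) = 0
Since z < 0: ∂h/∂z = 0
∂L/∂z = ∂L/∂h · ∂h/∂z = 3 × 0 = 0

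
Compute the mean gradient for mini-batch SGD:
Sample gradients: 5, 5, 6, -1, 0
Average gradient = 3

Average = (1/5)(5 + 5 + 6 + -1 + 0) = 15/5 = 3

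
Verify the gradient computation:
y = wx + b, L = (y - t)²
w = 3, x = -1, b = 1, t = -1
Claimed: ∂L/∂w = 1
Incorrect

y = (3)(-1) + 1 = -2
∂L/∂y = 2(y - t) = 2(-2 - -1) = -2
∂y/∂w = x = -1
∂L/∂w = -2 × -1 = 2

Claimed value: 1
Incorrect: The correct gradient is 2.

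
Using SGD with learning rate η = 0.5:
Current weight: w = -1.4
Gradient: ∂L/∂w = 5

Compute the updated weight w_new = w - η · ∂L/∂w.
w_new = -3.9

w_new = w - η·∂L/∂w = -1.4 - 0.5×(5) = -1.4 - (2.5) = -3.9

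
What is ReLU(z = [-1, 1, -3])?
h = [0, 1, 0]

ReLU applied element-wise: max(0,-1)=0, max(0,1)=1, max(0,-3)=0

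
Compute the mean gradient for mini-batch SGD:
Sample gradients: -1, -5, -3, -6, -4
Average gradient = -3.8

Average = (1/5)(-1 + -5 + -3 + -6 + -4) = -19/5 = -3.8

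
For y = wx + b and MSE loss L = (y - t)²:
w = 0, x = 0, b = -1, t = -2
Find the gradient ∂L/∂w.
∂L/∂w = 0

y = wx + b = (0)(0) + -1 = -1
∂L/∂y = 2(y - t) = 2(-1 - -2) = 2
∂y/∂w = x = 0
∂L/∂w = ∂L/∂y · ∂y/∂w = 2 × 0 = 0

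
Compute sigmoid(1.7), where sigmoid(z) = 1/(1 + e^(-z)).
0.8455

sigmoid(1.7) = 1/(1 + e^(-1.7)) = 1/(1 + 0.1827) = 0.8455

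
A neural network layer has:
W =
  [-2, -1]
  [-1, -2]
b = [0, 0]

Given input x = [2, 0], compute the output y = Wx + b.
y = [-4, -2]

Wx = [-2×2 + -1×0, -1×2 + -2×0]
   = [-4, -2]
y = Wx + b = [-4 + 0, -2 + 0] = [-4, -2]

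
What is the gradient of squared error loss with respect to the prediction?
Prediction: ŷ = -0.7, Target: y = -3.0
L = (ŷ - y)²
∂L/∂ŷ = 4.6

∂L/∂ŷ = 2(ŷ - y) = 2(-0.7 - -3.0) = 2(2.3) = 4.6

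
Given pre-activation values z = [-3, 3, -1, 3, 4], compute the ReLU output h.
h = [0, 3, 0, 3, 4]

ReLU applied element-wise: max(0,-3)=0, max(0,3)=3, max(0,-1)=0, max(0,3)=3, max(0,4)=4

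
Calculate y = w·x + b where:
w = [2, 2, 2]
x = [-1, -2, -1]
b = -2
y = -10

y = (2)(-1) + (2)(-2) + (2)(-1) + -2 = -10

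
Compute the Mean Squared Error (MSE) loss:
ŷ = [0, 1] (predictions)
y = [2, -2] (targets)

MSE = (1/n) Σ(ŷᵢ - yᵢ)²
MSE = 6.5

MSE = (1/2)((0-2)² + (1--2)²) = (1/2)(4 + 9) = 6.5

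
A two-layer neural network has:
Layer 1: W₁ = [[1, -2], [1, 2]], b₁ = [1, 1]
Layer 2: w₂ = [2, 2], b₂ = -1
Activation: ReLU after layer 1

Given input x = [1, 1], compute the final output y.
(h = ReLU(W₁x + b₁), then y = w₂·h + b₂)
y = 7

Layer 1 pre-activation: z₁ = [0, 4]
After ReLU: h = [0, 4]
Layer 2 output: y = 2×0 + 2×4 + -1 = 7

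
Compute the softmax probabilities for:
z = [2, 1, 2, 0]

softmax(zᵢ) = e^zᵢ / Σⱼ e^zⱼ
p = [0.3995, 0.147, 0.3995, 0.0541]

exp(z) = [7.389, 2.718, 7.389, 1]
Sum = 18.5
p = [0.3995, 0.147, 0.3995, 0.0541]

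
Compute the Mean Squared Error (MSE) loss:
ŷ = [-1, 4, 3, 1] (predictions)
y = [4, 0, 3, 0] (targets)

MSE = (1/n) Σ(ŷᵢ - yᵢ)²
MSE = 10.5

MSE = (1/4)((-1-4)² + (4-0)² + (3-3)² + (1-0)²) = (1/4)(25 + 16 + 0 + 1) = 10.5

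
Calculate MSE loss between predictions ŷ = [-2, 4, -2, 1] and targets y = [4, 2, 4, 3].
MSE = 20

MSE = (1/4)((-2-4)² + (4-2)² + (-2-4)² + (1-3)²) = (1/4)(36 + 4 + 36 + 4) = 20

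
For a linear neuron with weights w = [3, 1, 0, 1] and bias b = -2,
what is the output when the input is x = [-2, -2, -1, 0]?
y = -10

y = (3)(-2) + (1)(-2) + (0)(-1) + (1)(0) + -2 = -10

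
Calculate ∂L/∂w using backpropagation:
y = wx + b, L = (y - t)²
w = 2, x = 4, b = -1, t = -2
∂L/∂w = 72

y = wx + b = (2)(4) + -1 = 7
∂L/∂y = 2(y - t) = 2(7 - -2) = 18
∂y/∂w = x = 4
∂L/∂w = ∂L/∂y · ∂y/∂w = 18 × 4 = 72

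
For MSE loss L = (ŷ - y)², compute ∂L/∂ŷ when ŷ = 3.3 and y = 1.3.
∂L/∂ŷ = 4.0

∂L/∂ŷ = 2(ŷ - y) = 2(3.3 - 1.3) = 2(2.0) = 4.0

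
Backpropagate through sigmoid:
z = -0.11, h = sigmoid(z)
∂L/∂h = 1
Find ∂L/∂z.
∂L/∂z = 0.2492

σ(-0.11) = 0.4725
σ'(-0.11) = σ(-0.11)(1 - σ(-0.11)) = 0.4725 × 0.5275 = 0.2492
∂L/∂z = ∂L/∂h · σ'(z) = 1 × 0.2492 = 0.2492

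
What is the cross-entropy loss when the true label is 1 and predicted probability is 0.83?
L = 0.1863

L = -1·log(0.83) - 0·log(0.17) = -log(0.83) = 0.1863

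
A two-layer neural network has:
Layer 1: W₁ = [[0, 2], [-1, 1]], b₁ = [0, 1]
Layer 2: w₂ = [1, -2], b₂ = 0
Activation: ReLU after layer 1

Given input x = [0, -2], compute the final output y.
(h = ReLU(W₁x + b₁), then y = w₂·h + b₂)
y = 0

Layer 1 pre-activation: z₁ = [-4, -1]
After ReLU: h = [0, 0]
Layer 2 output: y = 1×0 + -2×0 + 0 = 0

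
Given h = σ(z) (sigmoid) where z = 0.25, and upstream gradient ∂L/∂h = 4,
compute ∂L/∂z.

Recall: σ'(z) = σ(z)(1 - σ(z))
∂L/∂z = 0.9845

σ(0.25) = 0.5622
σ'(0.25) = σ(0.25)(1 - σ(0.25)) = 0.5622 × 0.4378 = 0.2461
∂L/∂z = ∂L/∂h · σ'(z) = 4 × 0.2461 = 0.9845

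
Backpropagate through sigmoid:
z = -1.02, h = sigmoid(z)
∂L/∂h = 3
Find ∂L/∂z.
∂L/∂z = 0.5844

σ(-1.02) = 0.265
σ'(-1.02) = σ(-1.02)(1 - σ(-1.02)) = 0.265 × 0.735 = 0.1948
∂L/∂z = ∂L/∂h · σ'(z) = 3 × 0.1948 = 0.5844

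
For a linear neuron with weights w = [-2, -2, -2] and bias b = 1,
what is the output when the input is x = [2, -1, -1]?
y = 1

y = (-2)(2) + (-2)(-1) + (-2)(-1) + 1 = 1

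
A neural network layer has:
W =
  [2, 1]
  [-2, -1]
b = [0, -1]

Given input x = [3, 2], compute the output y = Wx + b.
y = [8, -9]

Wx = [2×3 + 1×2, -2×3 + -1×2]
   = [8, -8]
y = Wx + b = [8 + 0, -8 + -1] = [8, -9]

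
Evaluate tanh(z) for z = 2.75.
0.9919

tanh(2.75) = (e^(2.75) - e^(-2.75))/(e^(2.75) + e^(-2.75)) = 0.9919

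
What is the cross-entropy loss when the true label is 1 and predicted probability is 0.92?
L = 0.08338

L = -1·log(0.92) - 0·log(0.08) = -log(0.92) = 0.08338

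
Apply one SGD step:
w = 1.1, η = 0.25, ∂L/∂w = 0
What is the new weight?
w_new = 1.1

w_new = w - η·∂L/∂w = 1.1 - 0.25×(0) = 1.1 - (0) = 1.1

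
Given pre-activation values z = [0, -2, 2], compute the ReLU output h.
h = [0, 0, 2]

ReLU applied element-wise: max(0,0)=0, max(0,-2)=0, max(0,2)=2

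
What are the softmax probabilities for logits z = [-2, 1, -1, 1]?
p = [0.0228, 0.4576, 0.0619, 0.4576]

exp(z) = [0.1353, 2.718, 0.3679, 2.718]
Sum = 5.94
p = [0.0228, 0.4576, 0.0619, 0.4576]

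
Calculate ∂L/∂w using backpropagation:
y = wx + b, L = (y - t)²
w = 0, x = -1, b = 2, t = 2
∂L/∂w = 0

y = wx + b = (0)(-1) + 2 = 2
∂L/∂y = 2(y - t) = 2(2 - 2) = 0
∂y/∂w = x = -1
∂L/∂w = ∂L/∂y · ∂y/∂w = 0 × -1 = 0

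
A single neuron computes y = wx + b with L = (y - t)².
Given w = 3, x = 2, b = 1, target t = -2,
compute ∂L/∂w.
∂L/∂w = 36

y = wx + b = (3)(2) + 1 = 7
∂L/∂y = 2(y - t) = 2(7 - -2) = 18
∂y/∂w = x = 2
∂L/∂w = ∂L/∂y · ∂y/∂w = 18 × 2 = 36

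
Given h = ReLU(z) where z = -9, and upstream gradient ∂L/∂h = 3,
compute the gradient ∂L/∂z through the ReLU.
∂L/∂z = 0

h = ReLU(-9) = 0
Since z < 0: ∂h/∂z = 0
∂L/∂z = ∂L/∂h · ∂h/∂z = 3 × 0 = 0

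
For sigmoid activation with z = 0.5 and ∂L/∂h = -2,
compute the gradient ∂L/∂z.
∂L/∂z = -0.47

σ(0.5) = 0.6225
σ'(0.5) = σ(0.5)(1 - σ(0.5)) = 0.6225 × 0.3775 = 0.235
∂L/∂z = ∂L/∂h · σ'(z) = -2 × 0.235 = -0.47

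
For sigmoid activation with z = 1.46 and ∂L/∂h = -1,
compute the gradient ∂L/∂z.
∂L/∂z = -0.1529

σ(1.46) = 0.8115
σ'(1.46) = σ(1.46)(1 - σ(1.46)) = 0.8115 × 0.1885 = 0.1529
∂L/∂z = ∂L/∂h · σ'(z) = -1 × 0.1529 = -0.1529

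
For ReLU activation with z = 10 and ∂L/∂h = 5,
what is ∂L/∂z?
∂L/∂z = 5

h = ReLU(10) = 10
Since z > 0: ∂h/∂z = 1
∂L/∂z = ∂L/∂h · ∂h/∂z = 5 × 1 = 5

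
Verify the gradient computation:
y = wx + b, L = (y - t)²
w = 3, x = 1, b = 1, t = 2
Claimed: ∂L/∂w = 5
Incorrect

y = (3)(1) + 1 = 4
∂L/∂y = 2(y - t) = 2(4 - 2) = 4
∂y/∂w = x = 1
∂L/∂w = 4 × 1 = 4

Claimed value: 5
Incorrect: The correct gradient is 4.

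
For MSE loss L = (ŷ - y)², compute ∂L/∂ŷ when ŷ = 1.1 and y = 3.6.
∂L/∂ŷ = -5.0

∂L/∂ŷ = 2(ŷ - y) = 2(1.1 - 3.6) = 2(-2.5) = -5.0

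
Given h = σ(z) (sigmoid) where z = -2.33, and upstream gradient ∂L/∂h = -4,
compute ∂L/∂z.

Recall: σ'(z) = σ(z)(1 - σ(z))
∂L/∂z = -0.3232

σ(-2.33) = 0.08867
σ'(-2.33) = σ(-2.33)(1 - σ(-2.33)) = 0.08867 × 0.9113 = 0.08081
∂L/∂z = ∂L/∂h · σ'(z) = -4 × 0.08081 = -0.3232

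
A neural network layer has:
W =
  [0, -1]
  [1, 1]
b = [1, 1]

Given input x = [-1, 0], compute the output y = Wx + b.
y = [1, 0]

Wx = [0×-1 + -1×0, 1×-1 + 1×0]
   = [0, -1]
y = Wx + b = [0 + 1, -1 + 1] = [1, 0]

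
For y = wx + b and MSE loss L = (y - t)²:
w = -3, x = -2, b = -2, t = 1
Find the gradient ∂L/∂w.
∂L/∂w = -12

y = wx + b = (-3)(-2) + -2 = 4
∂L/∂y = 2(y - t) = 2(4 - 1) = 6
∂y/∂w = x = -2
∂L/∂w = ∂L/∂y · ∂y/∂w = 6 × -2 = -12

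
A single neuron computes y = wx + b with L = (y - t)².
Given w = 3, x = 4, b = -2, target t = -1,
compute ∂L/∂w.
∂L/∂w = 88

y = wx + b = (3)(4) + -2 = 10
∂L/∂y = 2(y - t) = 2(10 - -1) = 22
∂y/∂w = x = 4
∂L/∂w = ∂L/∂y · ∂y/∂w = 22 × 4 = 88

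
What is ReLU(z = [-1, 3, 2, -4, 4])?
h = [0, 3, 2, 0, 4]

ReLU applied element-wise: max(0,-1)=0, max(0,3)=3, max(0,2)=2, max(0,-4)=0, max(0,4)=4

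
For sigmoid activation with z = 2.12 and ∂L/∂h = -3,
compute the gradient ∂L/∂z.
∂L/∂z = -0.287

σ(2.12) = 0.8928
σ'(2.12) = σ(2.12)(1 - σ(2.12)) = 0.8928 × 0.1072 = 0.09568
∂L/∂z = ∂L/∂h · σ'(z) = -3 × 0.09568 = -0.287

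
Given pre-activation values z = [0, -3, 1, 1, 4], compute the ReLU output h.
h = [0, 0, 1, 1, 4]

ReLU applied element-wise: max(0,0)=0, max(0,-3)=0, max(0,1)=1, max(0,1)=1, max(0,4)=4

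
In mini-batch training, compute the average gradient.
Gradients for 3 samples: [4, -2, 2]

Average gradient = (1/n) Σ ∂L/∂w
Average gradient = 1.333

Average = (1/3)(4 + -2 + 2) = 4/3 = 1.333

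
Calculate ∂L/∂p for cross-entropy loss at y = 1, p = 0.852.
∂L/∂p = -1.174

∂L/∂p = -y/p + (1-y)/(1-p) = -1/0.852 + 0 = -1.174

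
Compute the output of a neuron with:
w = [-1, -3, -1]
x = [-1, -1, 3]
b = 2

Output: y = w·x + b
y = 3

y = (-1)(-1) + (-3)(-1) + (-1)(3) + 2 = 3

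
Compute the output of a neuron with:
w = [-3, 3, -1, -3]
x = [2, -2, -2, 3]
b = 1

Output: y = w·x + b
y = -18

y = (-3)(2) + (3)(-2) + (-1)(-2) + (-3)(3) + 1 = -18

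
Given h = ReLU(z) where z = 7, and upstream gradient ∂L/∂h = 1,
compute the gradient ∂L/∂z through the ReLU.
∂L/∂z = 1

h = ReLU(7) = 7
Since z > 0: ∂h/∂z = 1
∂L/∂z = ∂L/∂h · ∂h/∂z = 1 × 1 = 1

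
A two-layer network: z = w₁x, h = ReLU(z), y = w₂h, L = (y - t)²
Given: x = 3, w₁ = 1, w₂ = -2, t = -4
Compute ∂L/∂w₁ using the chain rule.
∂L/∂w₁ = 24

Forward pass:
z = w₁x = 1×3 = 3
h = ReLU(3) = 3
y = w₂h = -2×3 = -6

Backward pass:
∂L/∂y = 2(y - t) = 2(-6 - -4) = -4
∂y/∂h = w₂ = -2
∂h/∂z = 1 (ReLU derivative)
∂z/∂w₁ = x = 3

∂L/∂w₁ = -4 × -2 × 1 × 3 = 24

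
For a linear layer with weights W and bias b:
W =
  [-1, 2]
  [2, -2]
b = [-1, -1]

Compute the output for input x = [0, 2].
y = [3, -5]

Wx = [-1×0 + 2×2, 2×0 + -2×2]
   = [4, -4]
y = Wx + b = [4 + -1, -4 + -1] = [3, -5]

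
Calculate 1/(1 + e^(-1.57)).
0.8278

sigmoid(1.57) = 1/(1 + e^(-1.57)) = 1/(1 + 0.208) = 0.8278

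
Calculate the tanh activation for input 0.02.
0.02

tanh(0.02) = (e^(0.02) - e^(-0.02))/(e^(0.02) + e^(-0.02)) = 0.02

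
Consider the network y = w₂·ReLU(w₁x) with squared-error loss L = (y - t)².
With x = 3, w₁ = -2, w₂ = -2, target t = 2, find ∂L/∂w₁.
∂L/∂w₁ = 0

Forward pass:
z = w₁x = -2×3 = -6
h = ReLU(-6) = 0
y = w₂h = -2×0 = 0

Backward pass:
∂L/∂y = 2(y - t) = 2(0 - 2) = -4
∂y/∂h = w₂ = -2
∂h/∂z = 0 (ReLU derivative)
∂z/∂w₁ = x = 3

∂L/∂w₁ = -4 × -2 × 0 × 3 = 0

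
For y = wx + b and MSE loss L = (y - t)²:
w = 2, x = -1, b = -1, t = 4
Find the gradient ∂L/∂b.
∂L/∂b = -14

y = wx + b = (2)(-1) + -1 = -3
∂L/∂y = 2(y - t) = 2(-3 - 4) = -14
∂y/∂b = 1
∂L/∂b = ∂L/∂y · ∂y/∂b = -14 × 1 = -14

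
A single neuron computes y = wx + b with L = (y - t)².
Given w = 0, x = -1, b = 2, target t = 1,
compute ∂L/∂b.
∂L/∂b = 2

y = wx + b = (0)(-1) + 2 = 2
∂L/∂y = 2(y - t) = 2(2 - 1) = 2
∂y/∂b = 1
∂L/∂b = ∂L/∂y · ∂y/∂b = 2 × 1 = 2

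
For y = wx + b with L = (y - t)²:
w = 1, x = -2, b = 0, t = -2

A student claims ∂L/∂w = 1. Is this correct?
Incorrect

y = (1)(-2) + 0 = -2
∂L/∂y = 2(y - t) = 2(-2 - -2) = 0
∂y/∂w = x = -2
∂L/∂w = 0 × -2 = 0

Claimed value: 1
Incorrect: The correct gradient is 0.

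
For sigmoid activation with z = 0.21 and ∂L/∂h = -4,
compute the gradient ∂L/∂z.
∂L/∂z = -0.9891

σ(0.21) = 0.5523
σ'(0.21) = σ(0.21)(1 - σ(0.21)) = 0.5523 × 0.4477 = 0.2473
∂L/∂z = ∂L/∂h · σ'(z) = -4 × 0.2473 = -0.9891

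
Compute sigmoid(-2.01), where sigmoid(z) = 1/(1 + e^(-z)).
0.1182

sigmoid(-2.01) = 1/(1 + e^(2.01)) = 1/(1 + 7.463) = 0.1182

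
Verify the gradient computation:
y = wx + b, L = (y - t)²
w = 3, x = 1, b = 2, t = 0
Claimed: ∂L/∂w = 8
Incorrect

y = (3)(1) + 2 = 5
∂L/∂y = 2(y - t) = 2(5 - 0) = 10
∂y/∂w = x = 1
∂L/∂w = 10 × 1 = 10

Claimed value: 8
Incorrect: The correct gradient is 10.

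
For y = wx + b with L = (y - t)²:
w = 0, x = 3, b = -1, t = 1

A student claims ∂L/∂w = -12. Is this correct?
Correct

y = (0)(3) + -1 = -1
∂L/∂y = 2(y - t) = 2(-1 - 1) = -4
∂y/∂w = x = 3
∂L/∂w = -4 × 3 = -12

Claimed value: -12
Correct: The correct gradient is -12.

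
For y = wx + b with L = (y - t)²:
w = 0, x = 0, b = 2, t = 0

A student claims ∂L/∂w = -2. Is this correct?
Incorrect

y = (0)(0) + 2 = 2
∂L/∂y = 2(y - t) = 2(2 - 0) = 4
∂y/∂w = x = 0
∂L/∂w = 4 × 0 = 0

Claimed value: -2
Incorrect: The correct gradient is 0.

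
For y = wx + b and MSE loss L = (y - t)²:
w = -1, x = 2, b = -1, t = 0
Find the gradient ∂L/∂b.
∂L/∂b = -6

y = wx + b = (-1)(2) + -1 = -3
∂L/∂y = 2(y - t) = 2(-3 - 0) = -6
∂y/∂b = 1
∂L/∂b = ∂L/∂y · ∂y/∂b = -6 × 1 = -6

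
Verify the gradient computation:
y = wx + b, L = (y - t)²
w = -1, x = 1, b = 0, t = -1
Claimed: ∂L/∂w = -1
Incorrect

y = (-1)(1) + 0 = -1
∂L/∂y = 2(y - t) = 2(-1 - -1) = 0
∂y/∂w = x = 1
∂L/∂w = 0 × 1 = 0

Claimed value: -1
Incorrect: The correct gradient is 0.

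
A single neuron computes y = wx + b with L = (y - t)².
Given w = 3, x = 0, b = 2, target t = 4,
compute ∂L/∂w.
∂L/∂w = 0

y = wx + b = (3)(0) + 2 = 2
∂L/∂y = 2(y - t) = 2(2 - 4) = -4
∂y/∂w = x = 0
∂L/∂w = ∂L/∂y · ∂y/∂w = -4 × 0 = 0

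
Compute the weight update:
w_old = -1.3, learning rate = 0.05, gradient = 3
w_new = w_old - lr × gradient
w_new = -1.45

w_new = w - η·∂L/∂w = -1.3 - 0.05×(3) = -1.3 - (0.15) = -1.45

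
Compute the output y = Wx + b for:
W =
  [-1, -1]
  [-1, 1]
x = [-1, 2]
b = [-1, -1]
y = [-2, 2]

Wx = [-1×-1 + -1×2, -1×-1 + 1×2]
   = [-1, 3]
y = Wx + b = [-1 + -1, 3 + -1] = [-2, 2]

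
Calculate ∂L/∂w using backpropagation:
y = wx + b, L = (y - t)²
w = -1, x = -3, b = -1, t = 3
∂L/∂w = 6

y = wx + b = (-1)(-3) + -1 = 2
∂L/∂y = 2(y - t) = 2(2 - 3) = -2
∂y/∂w = x = -3
∂L/∂w = ∂L/∂y · ∂y/∂w = -2 × -3 = 6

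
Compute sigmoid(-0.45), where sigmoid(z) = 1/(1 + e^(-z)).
0.3894

sigmoid(-0.45) = 1/(1 + e^(0.45)) = 1/(1 + 1.568) = 0.3894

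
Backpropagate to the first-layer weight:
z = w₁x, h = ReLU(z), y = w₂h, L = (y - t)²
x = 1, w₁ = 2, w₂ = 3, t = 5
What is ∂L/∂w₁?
∂L/∂w₁ = 6

Forward pass:
z = w₁x = 2×1 = 2
h = ReLU(2) = 2
y = w₂h = 3×2 = 6

Backward pass:
∂L/∂y = 2(y - t) = 2(6 - 5) = 2
∂y/∂h = w₂ = 3
∂h/∂z = 1 (ReLU derivative)
∂z/∂w₁ = x = 1

∂L/∂w₁ = 2 × 3 × 1 × 1 = 6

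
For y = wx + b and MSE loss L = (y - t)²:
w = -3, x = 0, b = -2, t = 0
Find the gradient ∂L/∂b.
∂L/∂b = -4

y = wx + b = (-3)(0) + -2 = -2
∂L/∂y = 2(y - t) = 2(-2 - 0) = -4
∂y/∂b = 1
∂L/∂b = ∂L/∂y · ∂y/∂b = -4 × 1 = -4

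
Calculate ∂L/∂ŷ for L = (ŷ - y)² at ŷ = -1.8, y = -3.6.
∂L/∂ŷ = 3.6

∂L/∂ŷ = 2(ŷ - y) = 2(-1.8 - -3.6) = 2(1.8) = 3.6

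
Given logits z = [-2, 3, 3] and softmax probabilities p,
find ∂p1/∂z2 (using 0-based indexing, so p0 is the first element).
∂p1/∂z2 = -0.2483

p = softmax(z) = [0.003358, 0.4983, 0.4983]
p1 = 0.4983, p2 = 0.4983

∂p1/∂z2 = -p1 × p2 = -0.4983 × 0.4983 = -0.2483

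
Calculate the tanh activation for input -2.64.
-0.9899

tanh(-2.64) = (e^(-2.64) - e^(2.64))/(e^(-2.64) + e^(2.64)) = -0.9899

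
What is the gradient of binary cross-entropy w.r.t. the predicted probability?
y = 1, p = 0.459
∂L/∂p = -2.179

∂L/∂p = -y/p + (1-y)/(1-p) = -1/0.459 + 0 = -2.179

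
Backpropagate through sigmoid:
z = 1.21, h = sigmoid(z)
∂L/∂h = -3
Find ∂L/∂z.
∂L/∂z = -0.5308

σ(1.21) = 0.7703
σ'(1.21) = σ(1.21)(1 - σ(1.21)) = 0.7703 × 0.2297 = 0.1769
∂L/∂z = ∂L/∂h · σ'(z) = -3 × 0.1769 = -0.5308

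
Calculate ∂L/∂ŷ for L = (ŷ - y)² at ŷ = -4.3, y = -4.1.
∂L/∂ŷ = -0.4

∂L/∂ŷ = 2(ŷ - y) = 2(-4.3 - -4.1) = 2(-0.2) = -0.4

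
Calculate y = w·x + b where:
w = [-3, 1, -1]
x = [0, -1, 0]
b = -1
y = -2

y = (-3)(0) + (1)(-1) + (-1)(0) + -1 = -2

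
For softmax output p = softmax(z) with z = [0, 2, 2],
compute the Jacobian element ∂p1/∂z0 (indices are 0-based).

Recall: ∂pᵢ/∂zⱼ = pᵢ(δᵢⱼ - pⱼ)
∂p1/∂z0 = -0.02968

p = softmax(z) = [0.06338, 0.4683, 0.4683]
p1 = 0.4683, p0 = 0.06338

∂p1/∂z0 = -p1 × p0 = -0.4683 × 0.06338 = -0.02968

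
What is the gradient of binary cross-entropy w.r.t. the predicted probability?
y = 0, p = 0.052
∂L/∂p = 1.055

∂L/∂p = -y/p + (1-y)/(1-p) = 0 + 1/0.948 = 1.055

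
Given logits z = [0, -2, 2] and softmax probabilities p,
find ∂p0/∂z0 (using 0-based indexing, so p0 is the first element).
∂p0/∂z0 = 0.1035

p = softmax(z) = [0.1173, 0.01588, 0.8668]
p0 = 0.1173

∂p0/∂z0 = p0(1 - p0) = 0.1173 × (1 - 0.1173) = 0.1035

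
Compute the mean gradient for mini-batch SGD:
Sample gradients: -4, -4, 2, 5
Average gradient = -0.25

Average = (1/4)(-4 + -4 + 2 + 5) = -1/4 = -0.25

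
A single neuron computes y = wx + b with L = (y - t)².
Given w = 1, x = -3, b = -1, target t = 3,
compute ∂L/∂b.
∂L/∂b = -14

y = wx + b = (1)(-3) + -1 = -4
∂L/∂y = 2(y - t) = 2(-4 - 3) = -14
∂y/∂b = 1
∂L/∂b = ∂L/∂y · ∂y/∂b = -14 × 1 = -14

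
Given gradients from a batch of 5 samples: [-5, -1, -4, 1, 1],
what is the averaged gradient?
Average gradient = -1.6

Average = (1/5)(-5 + -1 + -4 + 1 + 1) = -8/5 = -1.6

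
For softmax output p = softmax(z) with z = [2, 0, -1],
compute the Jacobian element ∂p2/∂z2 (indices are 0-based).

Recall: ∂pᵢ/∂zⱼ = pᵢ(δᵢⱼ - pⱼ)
∂p2/∂z2 = 0.04025

p = softmax(z) = [0.8438, 0.1142, 0.04201]
p2 = 0.04201

∂p2/∂z2 = p2(1 - p2) = 0.04201 × (1 - 0.04201) = 0.04025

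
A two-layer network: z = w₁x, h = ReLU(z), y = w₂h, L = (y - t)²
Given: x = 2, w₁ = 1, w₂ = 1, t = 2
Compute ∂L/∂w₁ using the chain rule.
∂L/∂w₁ = 0

Forward pass:
z = w₁x = 1×2 = 2
h = ReLU(2) = 2
y = w₂h = 1×2 = 2

Backward pass:
∂L/∂y = 2(y - t) = 2(2 - 2) = 0
∂y/∂h = w₂ = 1
∂h/∂z = 1 (ReLU derivative)
∂z/∂w₁ = x = 2

∂L/∂w₁ = 0 × 1 × 1 × 2 = 0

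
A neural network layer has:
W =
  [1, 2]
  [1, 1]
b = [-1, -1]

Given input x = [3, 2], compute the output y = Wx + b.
y = [6, 4]

Wx = [1×3 + 2×2, 1×3 + 1×2]
   = [7, 5]
y = Wx + b = [7 + -1, 5 + -1] = [6, 4]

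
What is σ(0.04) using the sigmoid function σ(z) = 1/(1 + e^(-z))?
0.51

sigmoid(0.04) = 1/(1 + e^(-0.04)) = 1/(1 + 0.9608) = 0.51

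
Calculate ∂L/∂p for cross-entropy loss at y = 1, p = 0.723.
∂L/∂p = -1.383

∂L/∂p = -y/p + (1-y)/(1-p) = -1/0.723 + 0 = -1.383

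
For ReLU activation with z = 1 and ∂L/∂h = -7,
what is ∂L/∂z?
∂L/∂z = -7

h = ReLU(1) = 1
Since z > 0: ∂h/∂z = 1
∂L/∂z = ∂L/∂h · ∂h/∂z = -7 × 1 = -7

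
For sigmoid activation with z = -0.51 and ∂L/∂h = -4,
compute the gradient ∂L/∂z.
∂L/∂z = -0.9377

σ(-0.51) = 0.3752
σ'(-0.51) = σ(-0.51)(1 - σ(-0.51)) = 0.3752 × 0.6248 = 0.2344
∂L/∂z = ∂L/∂h · σ'(z) = -4 × 0.2344 = -0.9377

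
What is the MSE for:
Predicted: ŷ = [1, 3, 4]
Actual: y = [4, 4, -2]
MSE = 15.33

MSE = (1/3)((1-4)² + (3-4)² + (4--2)²) = (1/3)(9 + 1 + 36) = 15.33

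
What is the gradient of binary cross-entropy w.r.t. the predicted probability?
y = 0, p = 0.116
∂L/∂p = 1.131

∂L/∂p = -y/p + (1-y)/(1-p) = 0 + 1/0.884 = 1.131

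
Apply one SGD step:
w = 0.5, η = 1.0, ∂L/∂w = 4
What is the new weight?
w_new = -3.5

w_new = w - η·∂L/∂w = 0.5 - 1.0×(4) = 0.5 - (4) = -3.5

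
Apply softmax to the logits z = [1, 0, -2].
p = [0.7054, 0.2595, 0.0351]

exp(z) = [2.718, 1, 0.1353]
Sum = 3.854
p = [0.7054, 0.2595, 0.0351]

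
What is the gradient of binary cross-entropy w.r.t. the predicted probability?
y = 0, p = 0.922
∂L/∂p = 12.82

∂L/∂p = -y/p + (1-y)/(1-p) = 0 + 1/0.078 = 12.82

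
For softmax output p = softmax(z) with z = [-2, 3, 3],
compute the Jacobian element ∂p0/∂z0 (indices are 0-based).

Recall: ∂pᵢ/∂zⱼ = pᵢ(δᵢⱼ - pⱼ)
∂p0/∂z0 = 0.003346

p = softmax(z) = [0.003358, 0.4983, 0.4983]
p0 = 0.003358

∂p0/∂z0 = p0(1 - p0) = 0.003358 × (1 - 0.003358) = 0.003346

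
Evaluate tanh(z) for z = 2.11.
0.971

tanh(2.11) = (e^(2.11) - e^(-2.11))/(e^(2.11) + e^(-2.11)) = 0.971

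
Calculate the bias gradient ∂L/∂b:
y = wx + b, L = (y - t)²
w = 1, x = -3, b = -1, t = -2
∂L/∂b = -4

y = wx + b = (1)(-3) + -1 = -4
∂L/∂y = 2(y - t) = 2(-4 - -2) = -4
∂y/∂b = 1
∂L/∂b = ∂L/∂y · ∂y/∂b = -4 × 1 = -4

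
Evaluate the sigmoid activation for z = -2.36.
0.08627

sigmoid(-2.36) = 1/(1 + e^(2.36)) = 1/(1 + 10.59) = 0.08627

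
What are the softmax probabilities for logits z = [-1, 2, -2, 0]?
p = [0.0414, 0.831, 0.0152, 0.1125]

exp(z) = [0.3679, 7.389, 0.1353, 1]
Sum = 8.892
p = [0.0414, 0.831, 0.0152, 0.1125]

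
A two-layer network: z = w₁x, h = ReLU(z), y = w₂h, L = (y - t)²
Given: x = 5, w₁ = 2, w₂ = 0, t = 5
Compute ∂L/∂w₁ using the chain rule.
∂L/∂w₁ = 0

Forward pass:
z = w₁x = 2×5 = 10
h = ReLU(10) = 10
y = w₂h = 0×10 = 0

Backward pass:
∂L/∂y = 2(y - t) = 2(0 - 5) = -10
∂y/∂h = w₂ = 0
∂h/∂z = 1 (ReLU derivative)
∂z/∂w₁ = x = 5

∂L/∂w₁ = -10 × 0 × 1 × 5 = 0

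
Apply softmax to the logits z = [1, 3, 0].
p = [0.1142, 0.8438, 0.042]

exp(z) = [2.718, 20.09, 1]
Sum = 23.8
p = [0.1142, 0.8438, 0.042]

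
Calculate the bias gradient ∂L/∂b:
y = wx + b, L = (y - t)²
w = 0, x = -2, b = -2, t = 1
∂L/∂b = -6

y = wx + b = (0)(-2) + -2 = -2
∂L/∂y = 2(y - t) = 2(-2 - 1) = -6
∂y/∂b = 1
∂L/∂b = ∂L/∂y · ∂y/∂b = -6 × 1 = -6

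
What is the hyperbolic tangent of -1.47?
-0.8996

tanh(-1.47) = (e^(-1.47) - e^(1.47))/(e^(-1.47) + e^(1.47)) = -0.8996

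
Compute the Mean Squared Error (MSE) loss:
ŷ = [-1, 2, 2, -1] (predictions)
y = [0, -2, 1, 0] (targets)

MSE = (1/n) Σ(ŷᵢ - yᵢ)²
MSE = 4.75

MSE = (1/4)((-1-0)² + (2--2)² + (2-1)² + (-1-0)²) = (1/4)(1 + 16 + 1 + 1) = 4.75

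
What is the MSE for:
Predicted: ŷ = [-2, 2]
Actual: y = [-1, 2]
MSE = 0.5

MSE = (1/2)((-2--1)² + (2-2)²) = (1/2)(1 + 0) = 0.5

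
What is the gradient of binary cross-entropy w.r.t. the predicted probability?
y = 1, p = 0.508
∂L/∂p = -1.969

∂L/∂p = -y/p + (1-y)/(1-p) = -1/0.508 + 0 = -1.969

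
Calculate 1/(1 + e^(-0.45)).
0.6106

sigmoid(0.45) = 1/(1 + e^(-0.45)) = 1/(1 + 0.6376) = 0.6106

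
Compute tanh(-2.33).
-0.9812

tanh(-2.33) = (e^(-2.33) - e^(2.33))/(e^(-2.33) + e^(2.33)) = -0.9812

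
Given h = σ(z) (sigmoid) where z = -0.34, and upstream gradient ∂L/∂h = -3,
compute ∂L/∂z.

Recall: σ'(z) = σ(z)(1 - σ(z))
∂L/∂z = -0.7287

σ(-0.34) = 0.4158
σ'(-0.34) = σ(-0.34)(1 - σ(-0.34)) = 0.4158 × 0.5842 = 0.2429
∂L/∂z = ∂L/∂h · σ'(z) = -3 × 0.2429 = -0.7287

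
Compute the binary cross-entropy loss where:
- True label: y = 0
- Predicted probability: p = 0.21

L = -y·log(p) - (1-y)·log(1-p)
L = 0.2357

L = -0·log(0.21) - 1·log(0.79) = -log(0.79) = 0.2357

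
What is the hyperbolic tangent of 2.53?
0.9874

tanh(2.53) = (e^(2.53) - e^(-2.53))/(e^(2.53) + e^(-2.53)) = 0.9874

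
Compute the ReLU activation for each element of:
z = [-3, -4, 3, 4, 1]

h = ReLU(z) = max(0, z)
h = [0, 0, 3, 4, 1]

ReLU applied element-wise: max(0,-3)=0, max(0,-4)=0, max(0,3)=3, max(0,4)=4, max(0,1)=1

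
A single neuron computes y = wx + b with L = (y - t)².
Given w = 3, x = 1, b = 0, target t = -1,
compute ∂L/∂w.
∂L/∂w = 8

y = wx + b = (3)(1) + 0 = 3
∂L/∂y = 2(y - t) = 2(3 - -1) = 8
∂y/∂w = x = 1
∂L/∂w = ∂L/∂y · ∂y/∂w = 8 × 1 = 8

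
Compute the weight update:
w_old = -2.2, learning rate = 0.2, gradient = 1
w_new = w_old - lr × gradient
w_new = -2.4

w_new = w - η·∂L/∂w = -2.2 - 0.2×(1) = -2.2 - (0.2) = -2.4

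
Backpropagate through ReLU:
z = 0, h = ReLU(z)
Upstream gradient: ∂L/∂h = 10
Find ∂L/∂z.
∂L/∂z = 0

h = ReLU(0) = 0
At z = 0: ∂h/∂z = 0 (by convention)
∂L/∂z = ∂L/∂h · ∂h/∂z = 10 × 0 = 0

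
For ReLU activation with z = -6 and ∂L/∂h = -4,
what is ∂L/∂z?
∂L/∂z = 0

h = ReLU(-6) = 0
Since z < 0: ∂h/∂z = 0
∂L/∂z = ∂L/∂h · ∂h/∂z = -4 × 0 = 0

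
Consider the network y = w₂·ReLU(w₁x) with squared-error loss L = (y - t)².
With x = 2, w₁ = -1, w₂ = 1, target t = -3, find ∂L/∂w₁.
∂L/∂w₁ = 0

Forward pass:
z = w₁x = -1×2 = -2
h = ReLU(-2) = 0
y = w₂h = 1×0 = 0

Backward pass:
∂L/∂y = 2(y - t) = 2(0 - -3) = 6
∂y/∂h = w₂ = 1
∂h/∂z = 0 (ReLU derivative)
∂z/∂w₁ = x = 2

∂L/∂w₁ = 6 × 1 × 0 × 2 = 0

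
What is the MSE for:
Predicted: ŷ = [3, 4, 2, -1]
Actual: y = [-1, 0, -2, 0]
MSE = 12.25

MSE = (1/4)((3--1)² + (4-0)² + (2--2)² + (-1-0)²) = (1/4)(16 + 16 + 16 + 1) = 12.25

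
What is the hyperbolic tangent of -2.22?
-0.9767

tanh(-2.22) = (e^(-2.22) - e^(2.22))/(e^(-2.22) + e^(2.22)) = -0.9767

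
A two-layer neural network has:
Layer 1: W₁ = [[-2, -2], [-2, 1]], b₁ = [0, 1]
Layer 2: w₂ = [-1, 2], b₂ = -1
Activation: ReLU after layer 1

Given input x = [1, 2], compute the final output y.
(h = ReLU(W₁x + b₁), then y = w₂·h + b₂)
y = 1

Layer 1 pre-activation: z₁ = [-6, 1]
After ReLU: h = [0, 1]
Layer 2 output: y = -1×0 + 2×1 + -1 = 1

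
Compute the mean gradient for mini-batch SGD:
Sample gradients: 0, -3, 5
Average gradient = 0.6667

Average = (1/3)(0 + -3 + 5) = 2/3 = 0.6667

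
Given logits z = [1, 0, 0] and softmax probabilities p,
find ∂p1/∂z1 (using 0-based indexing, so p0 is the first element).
∂p1/∂z1 = 0.167

p = softmax(z) = [0.5761, 0.2119, 0.2119]
p1 = 0.2119

∂p1/∂z1 = p1(1 - p1) = 0.2119 × (1 - 0.2119) = 0.167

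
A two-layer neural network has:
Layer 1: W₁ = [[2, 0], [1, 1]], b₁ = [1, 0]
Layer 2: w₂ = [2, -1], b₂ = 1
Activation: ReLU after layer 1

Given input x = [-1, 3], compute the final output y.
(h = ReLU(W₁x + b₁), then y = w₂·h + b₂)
y = -1

Layer 1 pre-activation: z₁ = [-1, 2]
After ReLU: h = [0, 2]
Layer 2 output: y = 2×0 + -1×2 + 1 = -1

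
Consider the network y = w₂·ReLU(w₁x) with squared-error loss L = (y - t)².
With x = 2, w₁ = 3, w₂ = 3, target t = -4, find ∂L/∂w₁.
∂L/∂w₁ = 264

Forward pass:
z = w₁x = 3×2 = 6
h = ReLU(6) = 6
y = w₂h = 3×6 = 18

Backward pass:
∂L/∂y = 2(y - t) = 2(18 - -4) = 44
∂y/∂h = w₂ = 3
∂h/∂z = 1 (ReLU derivative)
∂z/∂w₁ = x = 2

∂L/∂w₁ = 44 × 3 × 1 × 2 = 264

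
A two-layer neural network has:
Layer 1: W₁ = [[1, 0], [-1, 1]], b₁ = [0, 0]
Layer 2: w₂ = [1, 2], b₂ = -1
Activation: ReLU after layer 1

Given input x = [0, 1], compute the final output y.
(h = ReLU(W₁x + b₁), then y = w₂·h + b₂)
y = 1

Layer 1 pre-activation: z₁ = [0, 1]
After ReLU: h = [0, 1]
Layer 2 output: y = 1×0 + 2×1 + -1 = 1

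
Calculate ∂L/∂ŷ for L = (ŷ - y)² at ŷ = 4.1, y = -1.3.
∂L/∂ŷ = 10.8

∂L/∂ŷ = 2(ŷ - y) = 2(4.1 - -1.3) = 2(5.4) = 10.8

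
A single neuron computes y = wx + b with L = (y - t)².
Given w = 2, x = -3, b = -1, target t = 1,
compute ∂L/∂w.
∂L/∂w = 48

y = wx + b = (2)(-3) + -1 = -7
∂L/∂y = 2(y - t) = 2(-7 - 1) = -16
∂y/∂w = x = -3
∂L/∂w = ∂L/∂y · ∂y/∂w = -16 × -3 = 48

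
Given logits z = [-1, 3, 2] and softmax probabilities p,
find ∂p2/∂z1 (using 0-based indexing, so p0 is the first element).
∂p2/∂z1 = -0.1915

p = softmax(z) = [0.01321, 0.7214, 0.2654]
p2 = 0.2654, p1 = 0.7214

∂p2/∂z1 = -p2 × p1 = -0.2654 × 0.7214 = -0.1915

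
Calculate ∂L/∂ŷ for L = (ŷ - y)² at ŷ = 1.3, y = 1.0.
∂L/∂ŷ = 0.6

∂L/∂ŷ = 2(ŷ - y) = 2(1.3 - 1.0) = 2(0.3) = 0.6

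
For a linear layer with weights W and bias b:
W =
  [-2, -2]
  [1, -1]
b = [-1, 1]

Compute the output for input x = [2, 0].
y = [-5, 3]

Wx = [-2×2 + -2×0, 1×2 + -1×0]
   = [-4, 2]
y = Wx + b = [-4 + -1, 2 + 1] = [-5, 3]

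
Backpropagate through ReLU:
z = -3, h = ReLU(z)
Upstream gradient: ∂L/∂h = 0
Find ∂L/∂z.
∂L/∂z = 0

h = ReLU(-3) = 0
Since z < 0: ∂h/∂z = 0
∂L/∂z = ∂L/∂h · ∂h/∂z = 0 × 0 = 0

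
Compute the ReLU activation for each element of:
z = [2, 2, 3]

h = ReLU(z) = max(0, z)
h = [2, 2, 3]

ReLU applied element-wise: max(0,2)=2, max(0,2)=2, max(0,3)=3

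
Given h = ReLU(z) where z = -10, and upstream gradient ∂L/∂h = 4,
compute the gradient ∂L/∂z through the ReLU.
∂L/∂z = 0

h = ReLU(-10) = 0
Since z < 0: ∂h/∂z = 0
∂L/∂z = ∂L/∂h · ∂h/∂z = 4 × 0 = 0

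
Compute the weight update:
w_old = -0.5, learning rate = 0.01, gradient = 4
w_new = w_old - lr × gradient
w_new = -0.54

w_new = w - η·∂L/∂w = -0.5 - 0.01×(4) = -0.5 - (0.04) = -0.54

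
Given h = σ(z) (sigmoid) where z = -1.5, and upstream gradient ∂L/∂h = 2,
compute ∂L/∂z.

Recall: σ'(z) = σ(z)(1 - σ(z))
∂L/∂z = 0.2983

σ(-1.5) = 0.1824
σ'(-1.5) = σ(-1.5)(1 - σ(-1.5)) = 0.1824 × 0.8176 = 0.1491
∂L/∂z = ∂L/∂h · σ'(z) = 2 × 0.1491 = 0.2983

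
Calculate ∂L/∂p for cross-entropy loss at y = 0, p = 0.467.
∂L/∂p = 1.876

∂L/∂p = -y/p + (1-y)/(1-p) = 0 + 1/0.533 = 1.876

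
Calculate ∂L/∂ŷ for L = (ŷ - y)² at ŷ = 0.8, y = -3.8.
∂L/∂ŷ = 9.2

∂L/∂ŷ = 2(ŷ - y) = 2(0.8 - -3.8) = 2(4.6) = 9.2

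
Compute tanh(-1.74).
-0.9402

tanh(-1.74) = (e^(-1.74) - e^(1.74))/(e^(-1.74) + e^(1.74)) = -0.9402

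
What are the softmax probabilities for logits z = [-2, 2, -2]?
p = [0.0177, 0.9647, 0.0177]

exp(z) = [0.1353, 7.389, 0.1353]
Sum = 7.66
p = [0.0177, 0.9647, 0.0177]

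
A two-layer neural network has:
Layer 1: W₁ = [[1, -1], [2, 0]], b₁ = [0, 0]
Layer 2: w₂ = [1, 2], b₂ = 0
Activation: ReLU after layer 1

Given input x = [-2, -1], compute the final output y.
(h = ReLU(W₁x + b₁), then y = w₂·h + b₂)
y = 0

Layer 1 pre-activation: z₁ = [-1, -4]
After ReLU: h = [0, 0]
Layer 2 output: y = 1×0 + 2×0 + 0 = 0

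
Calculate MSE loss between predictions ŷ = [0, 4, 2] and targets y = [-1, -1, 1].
MSE = 9

MSE = (1/3)((0--1)² + (4--1)² + (2-1)²) = (1/3)(1 + 25 + 1) = 9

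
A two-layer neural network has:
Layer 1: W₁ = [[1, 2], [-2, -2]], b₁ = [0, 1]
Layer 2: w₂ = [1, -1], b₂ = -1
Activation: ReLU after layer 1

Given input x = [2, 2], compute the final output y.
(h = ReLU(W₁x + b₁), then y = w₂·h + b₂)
y = 5

Layer 1 pre-activation: z₁ = [6, -7]
After ReLU: h = [6, 0]
Layer 2 output: y = 1×6 + -1×0 + -1 = 5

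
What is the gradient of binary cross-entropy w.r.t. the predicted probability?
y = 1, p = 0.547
∂L/∂p = -1.828

∂L/∂p = -y/p + (1-y)/(1-p) = -1/0.547 + 0 = -1.828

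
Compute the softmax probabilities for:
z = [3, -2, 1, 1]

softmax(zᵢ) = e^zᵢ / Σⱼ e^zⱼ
p = [0.7828, 0.0053, 0.1059, 0.1059]

exp(z) = [20.09, 0.1353, 2.718, 2.718]
Sum = 25.66
p = [0.7828, 0.0053, 0.1059, 0.1059]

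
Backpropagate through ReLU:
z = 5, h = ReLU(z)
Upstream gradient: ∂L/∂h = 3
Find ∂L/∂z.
∂L/∂z = 3

h = ReLU(5) = 5
Since z > 0: ∂h/∂z = 1
∂L/∂z = ∂L/∂h · ∂h/∂z = 3 × 1 = 3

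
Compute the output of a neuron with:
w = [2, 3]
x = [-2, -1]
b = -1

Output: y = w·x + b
y = -8

y = (2)(-2) + (3)(-1) + -1 = -8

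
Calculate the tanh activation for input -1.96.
-0.9611

tanh(-1.96) = (e^(-1.96) - e^(1.96))/(e^(-1.96) + e^(1.96)) = -0.9611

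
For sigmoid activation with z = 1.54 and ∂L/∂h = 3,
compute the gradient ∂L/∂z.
∂L/∂z = 0.4361

σ(1.54) = 0.8235
σ'(1.54) = σ(1.54)(1 - σ(1.54)) = 0.8235 × 0.1765 = 0.1454
∂L/∂z = ∂L/∂h · σ'(z) = 3 × 0.1454 = 0.4361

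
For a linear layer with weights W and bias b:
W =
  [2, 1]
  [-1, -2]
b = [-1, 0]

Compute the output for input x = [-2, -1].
y = [-6, 4]

Wx = [2×-2 + 1×-1, -1×-2 + -2×-1]
   = [-5, 4]
y = Wx + b = [-5 + -1, 4 + 0] = [-6, 4]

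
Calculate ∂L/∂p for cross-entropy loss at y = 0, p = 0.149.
∂L/∂p = 1.175

∂L/∂p = -y/p + (1-y)/(1-p) = 0 + 1/0.851 = 1.175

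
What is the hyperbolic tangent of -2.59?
-0.9888

tanh(-2.59) = (e^(-2.59) - e^(2.59))/(e^(-2.59) + e^(2.59)) = -0.9888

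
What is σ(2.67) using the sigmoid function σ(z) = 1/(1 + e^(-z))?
0.9352

sigmoid(2.67) = 1/(1 + e^(-2.67)) = 1/(1 + 0.06925) = 0.9352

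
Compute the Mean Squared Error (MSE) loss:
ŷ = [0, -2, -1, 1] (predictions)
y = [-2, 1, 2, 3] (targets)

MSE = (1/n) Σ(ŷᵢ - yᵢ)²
MSE = 6.5

MSE = (1/4)((0--2)² + (-2-1)² + (-1-2)² + (1-3)²) = (1/4)(4 + 9 + 9 + 4) = 6.5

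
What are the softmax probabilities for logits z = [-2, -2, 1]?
p = [0.0453, 0.0453, 0.9094]

exp(z) = [0.1353, 0.1353, 2.718]
Sum = 2.989
p = [0.0453, 0.0453, 0.9094]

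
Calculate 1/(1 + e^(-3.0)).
0.9526

sigmoid(3.0) = 1/(1 + e^(-3.0)) = 1/(1 + 0.04979) = 0.9526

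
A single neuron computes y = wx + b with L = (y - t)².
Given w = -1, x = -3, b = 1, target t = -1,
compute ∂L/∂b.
∂L/∂b = 10

y = wx + b = (-1)(-3) + 1 = 4
∂L/∂y = 2(y - t) = 2(4 - -1) = 10
∂y/∂b = 1
∂L/∂b = ∂L/∂y · ∂y/∂b = 10 × 1 = 10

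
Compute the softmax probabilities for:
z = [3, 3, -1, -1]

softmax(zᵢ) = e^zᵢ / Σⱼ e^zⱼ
p = [0.491, 0.491, 0.009, 0.009]

exp(z) = [20.09, 20.09, 0.3679, 0.3679]
Sum = 40.91
p = [0.491, 0.491, 0.009, 0.009]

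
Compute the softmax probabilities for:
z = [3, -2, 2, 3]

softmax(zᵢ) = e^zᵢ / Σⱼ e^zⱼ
p = [0.4211, 0.0028, 0.1549, 0.4211]

exp(z) = [20.09, 0.1353, 7.389, 20.09]
Sum = 47.7
p = [0.4211, 0.0028, 0.1549, 0.4211]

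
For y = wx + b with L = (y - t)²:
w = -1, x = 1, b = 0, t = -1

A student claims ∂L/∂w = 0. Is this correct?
Correct

y = (-1)(1) + 0 = -1
∂L/∂y = 2(y - t) = 2(-1 - -1) = 0
∂y/∂w = x = 1
∂L/∂w = 0 × 1 = 0

Claimed value: 0
Correct: The correct gradient is 0.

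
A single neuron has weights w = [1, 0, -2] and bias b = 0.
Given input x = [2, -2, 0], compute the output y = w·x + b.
y = 2

y = (1)(2) + (0)(-2) + (-2)(0) + 0 = 2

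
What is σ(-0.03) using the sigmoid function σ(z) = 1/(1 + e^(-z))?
0.4925

sigmoid(-0.03) = 1/(1 + e^(0.03)) = 1/(1 + 1.03) = 0.4925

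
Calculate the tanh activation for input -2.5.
-0.9866

tanh(-2.5) = (e^(-2.5) - e^(2.5))/(e^(-2.5) + e^(2.5)) = -0.9866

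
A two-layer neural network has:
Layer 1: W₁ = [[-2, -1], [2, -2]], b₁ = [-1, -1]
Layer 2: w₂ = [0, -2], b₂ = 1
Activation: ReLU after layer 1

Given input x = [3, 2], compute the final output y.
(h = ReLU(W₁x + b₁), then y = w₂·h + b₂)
y = -1

Layer 1 pre-activation: z₁ = [-9, 1]
After ReLU: h = [0, 1]
Layer 2 output: y = 0×0 + -2×1 + 1 = -1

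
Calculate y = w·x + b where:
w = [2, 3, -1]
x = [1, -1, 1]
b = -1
y = -3

y = (2)(1) + (3)(-1) + (-1)(1) + -1 = -3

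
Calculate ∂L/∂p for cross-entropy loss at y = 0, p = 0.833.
∂L/∂p = 5.988

∂L/∂p = -y/p + (1-y)/(1-p) = 0 + 1/0.167 = 5.988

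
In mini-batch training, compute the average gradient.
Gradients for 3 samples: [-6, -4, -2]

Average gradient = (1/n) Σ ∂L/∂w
Average gradient = -4

Average = (1/3)(-6 + -4 + -2) = -12/3 = -4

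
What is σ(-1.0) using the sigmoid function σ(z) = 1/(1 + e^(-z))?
0.2689

sigmoid(-1.0) = 1/(1 + e^(1.0)) = 1/(1 + 2.718) = 0.2689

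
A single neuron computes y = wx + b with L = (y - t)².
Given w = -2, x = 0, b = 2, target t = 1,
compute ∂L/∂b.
∂L/∂b = 2

y = wx + b = (-2)(0) + 2 = 2
∂L/∂y = 2(y - t) = 2(2 - 1) = 2
∂y/∂b = 1
∂L/∂b = ∂L/∂y · ∂y/∂b = 2 × 1 = 2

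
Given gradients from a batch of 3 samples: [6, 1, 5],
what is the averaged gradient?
Average gradient = 4

Average = (1/3)(6 + 1 + 5) = 12/3 = 4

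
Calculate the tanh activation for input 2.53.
0.9874

tanh(2.53) = (e^(2.53) - e^(-2.53))/(e^(2.53) + e^(-2.53)) = 0.9874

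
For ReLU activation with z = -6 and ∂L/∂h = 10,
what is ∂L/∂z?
∂L/∂z = 0

h = ReLU(-6) = 0
Since z < 0: ∂h/∂z = 0
∂L/∂z = ∂L/∂h · ∂h/∂z = 10 × 0 = 0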